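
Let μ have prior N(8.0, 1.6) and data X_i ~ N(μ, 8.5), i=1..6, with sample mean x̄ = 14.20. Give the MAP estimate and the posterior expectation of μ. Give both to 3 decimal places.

Posterior for μ is Normal. Precision-weighted mean: (1/1.6·8.0 + 6/8.5·14.20) / (1/1.6 + 6/8.5) = 11.288.
A Normal posterior is symmetric, so mode = mean.

MAP = 11.288, posterior mean = 11.288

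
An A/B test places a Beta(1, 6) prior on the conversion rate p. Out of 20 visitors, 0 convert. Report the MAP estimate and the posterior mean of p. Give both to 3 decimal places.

MAP: 0.000. Posterior mean: 0.037.

Posterior: Beta(1+0, 6+20) = Beta(1, 26).
Since α = 1 ≤ 1 and β > 1, the Beta density is monotone decreasing on [0,1]; the mode is at 0.
Mean = 1/(1+26) = 0.037.
Right-skewed posterior ⇒ mode < mean.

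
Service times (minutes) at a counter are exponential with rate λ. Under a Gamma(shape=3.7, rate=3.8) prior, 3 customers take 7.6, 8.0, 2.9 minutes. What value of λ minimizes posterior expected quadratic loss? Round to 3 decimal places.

0.300

Σ times = 18.5. Posterior: Gamma(shape = 3.7+3 = 6.7, rate = 3.8+18.5 = 22.3).
Mode = (α−1)/β = 5.7/22.3 = 0.256.
Mean = α/β = 6.7/22.3 = 0.300.
Quadratic loss ⇒ the optimal estimator is the posterior mean.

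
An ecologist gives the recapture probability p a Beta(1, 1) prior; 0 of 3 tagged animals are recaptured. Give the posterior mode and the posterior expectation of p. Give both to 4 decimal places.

Posterior: Beta(1+0, 1+3) = Beta(1, 4).
Since α = 1 ≤ 1 and β > 1, the Beta density is monotone decreasing on [0,1]; the mode is at 0.
Mean = 1/(1+4) = 0.2000.

MAP = 0.0000, posterior mean = 0.2000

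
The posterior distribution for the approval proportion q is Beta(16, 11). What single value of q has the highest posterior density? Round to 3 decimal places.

Mode = (16−1)/(16+11−2) = 15/25 = 0.600.
Mean = 16/(16+11) = 16/27 = 0.593.
This is the posterior mode — the MAP estimate.

0.600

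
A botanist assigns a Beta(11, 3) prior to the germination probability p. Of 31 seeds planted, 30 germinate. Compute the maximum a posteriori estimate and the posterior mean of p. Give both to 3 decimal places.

Posterior: Beta(11+30, 3+1) = Beta(41, 4).
Mode = (41−1)/(41+4−2) = 40/43 = 0.930.
Mean = 41/(41+4) = 41/45 = 0.911.

p_MAP = 0.930, E[p|data] = 0.911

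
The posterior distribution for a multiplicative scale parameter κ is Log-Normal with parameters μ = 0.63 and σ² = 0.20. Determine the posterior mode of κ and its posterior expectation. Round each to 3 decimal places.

Mode = exp(μ − σ²) = exp(0.43) = 1.537.
Mean = exp(μ + σ²/2) = exp(0.730) = 2.075.
Right-skewed posterior ⇒ mode < mean.

posterior mode = 1.537, posterior expectation = 2.075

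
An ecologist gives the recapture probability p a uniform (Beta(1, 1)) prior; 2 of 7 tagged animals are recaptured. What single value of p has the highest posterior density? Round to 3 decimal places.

Posterior: Beta(1+2, 1+5) = Beta(3, 6).
Mode = (3−1)/(3+6−2) = 2/7 = 0.286.
With a flat prior the MAP equals the MLE, 2/7.
Mean = 3/(3+6) = 3/9 = 0.333.
This is the posterior mode — the MAP estimate.

0.286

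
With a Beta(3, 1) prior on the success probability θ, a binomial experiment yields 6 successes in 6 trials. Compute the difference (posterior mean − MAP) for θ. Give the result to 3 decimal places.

-0.100

Posterior: Beta(3+6, 1+0) = Beta(9, 1).
Since β = 1 ≤ 1 and α > 1, the Beta density is monotone increasing on [0,1]; the mode is at 1.
Mean = 9/(9+1) = 0.900.
Difference = 0.900 − 1.000 = -0.100.
The mean is pulled below the mode by the posterior's left skew.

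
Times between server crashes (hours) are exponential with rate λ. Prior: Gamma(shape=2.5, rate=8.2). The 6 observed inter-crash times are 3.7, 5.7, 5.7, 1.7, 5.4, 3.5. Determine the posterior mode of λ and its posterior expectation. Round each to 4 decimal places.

Σ times = 25.7. Posterior: Gamma(shape = 2.5+6 = 8.5, rate = 8.2+25.7 = 33.9).
Mode = (α−1)/β = 7.5/33.9 = 0.2212.
Mean = α/β = 8.5/33.9 = 0.2507.

MAP = 0.2212; posterior mean = 0.2507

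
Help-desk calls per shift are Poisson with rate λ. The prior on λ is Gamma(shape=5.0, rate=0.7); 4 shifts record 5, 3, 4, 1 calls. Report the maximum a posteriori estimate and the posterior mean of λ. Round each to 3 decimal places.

MAP: 3.617. Posterior mean: 3.830.

Σ counts = 13. Posterior: Gamma(shape = 5.0+13 = 18.0, rate = 0.7+4 = 4.7).
Mode = (α−1)/β = 17.0/4.7 = 3.617.
Mean = α/β = 18.0/4.7 = 3.830.
Mean > mode: the posterior has a right tail.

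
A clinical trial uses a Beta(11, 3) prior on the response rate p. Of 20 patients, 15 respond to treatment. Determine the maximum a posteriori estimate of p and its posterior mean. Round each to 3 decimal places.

MAP = 0.781, posterior mean = 0.765

Posterior: Beta(11+15, 3+5) = Beta(26, 8).
Mode = (26−1)/(26+8−2) = 25/32 = 0.781.
Mean = 26/(26+8) = 26/34 = 0.765.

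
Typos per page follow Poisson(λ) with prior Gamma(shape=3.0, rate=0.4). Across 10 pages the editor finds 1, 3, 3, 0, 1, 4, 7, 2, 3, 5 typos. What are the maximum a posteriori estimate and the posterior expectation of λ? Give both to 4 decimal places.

Σ counts = 29. Posterior: Gamma(shape = 3.0+29 = 32.0, rate = 0.4+10 = 10.4).
Mode = (α−1)/β = 31.0/10.4 = 2.9808.
Mean = α/β = 32.0/10.4 = 3.0769.
Mean > mode: the posterior has a right tail.

maximum a posteriori estimate = 2.9808, posterior expectation = 3.0769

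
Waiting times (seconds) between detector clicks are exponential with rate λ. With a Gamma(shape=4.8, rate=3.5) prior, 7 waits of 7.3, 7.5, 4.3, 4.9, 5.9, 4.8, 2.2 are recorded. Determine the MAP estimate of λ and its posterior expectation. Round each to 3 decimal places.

MAP estimate = 0.267, posterior expectation = 0.292

Σ times = 36.9. Posterior: Gamma(shape = 4.8+7 = 11.8, rate = 3.5+36.9 = 40.4).
Mode = (α−1)/β = 10.8/40.4 = 0.267.
Mean = α/β = 11.8/40.4 = 0.292.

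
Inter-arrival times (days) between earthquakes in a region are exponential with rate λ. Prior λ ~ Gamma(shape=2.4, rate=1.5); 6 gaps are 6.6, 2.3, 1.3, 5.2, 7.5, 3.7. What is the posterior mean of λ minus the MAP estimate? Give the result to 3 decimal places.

0.036

Σ times = 26.6. Posterior: Gamma(shape = 2.4+6 = 8.4, rate = 1.5+26.6 = 28.1).
Mode = (α−1)/β = 7.4/28.1 = 0.263.
Mean = α/β = 8.4/28.1 = 0.299.
Difference = 0.299 − 0.263 = 0.036.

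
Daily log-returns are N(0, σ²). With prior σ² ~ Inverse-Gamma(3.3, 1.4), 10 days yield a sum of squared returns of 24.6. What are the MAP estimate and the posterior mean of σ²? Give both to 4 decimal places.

Posterior: Inverse-Gamma(shape = 3.3+10/2 = 8.3, scale = 1.4+24.6/2 = 13.7).
Mode = β/(α+1) = 13.7/9.3 = 1.4731.
Mean = β/(α−1) = 13.7/7.3 = 1.8767.
Right-skewed posterior ⇒ mode < mean.

σ²_MAP = 1.4731, E[σ²|data] = 1.8767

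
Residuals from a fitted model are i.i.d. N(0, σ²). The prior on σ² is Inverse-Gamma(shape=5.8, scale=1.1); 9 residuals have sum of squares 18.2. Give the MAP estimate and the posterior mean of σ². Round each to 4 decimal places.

MAP: 0.9027. Posterior mean: 1.0968.

Posterior: Inverse-Gamma(shape = 5.8+9/2 = 10.3, scale = 1.1+18.2/2 = 10.2).
Mode = β/(α+1) = 10.2/11.3 = 0.9027.
Mean = β/(α−1) = 10.2/9.3 = 1.0968.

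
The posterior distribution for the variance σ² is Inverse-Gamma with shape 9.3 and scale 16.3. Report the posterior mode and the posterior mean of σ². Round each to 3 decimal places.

MAP = 1.583, posterior mean = 1.964

Mode = β/(α+1) = 16.3/10.3 = 1.583.
Mean = β/(α−1) = 16.3/8.3 = 1.964.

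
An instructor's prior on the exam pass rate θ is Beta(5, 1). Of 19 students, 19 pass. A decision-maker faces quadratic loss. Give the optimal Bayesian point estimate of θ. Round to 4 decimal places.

Posterior: Beta(5+19, 1+0) = Beta(24, 1).
Since β = 1 ≤ 1 and α > 1, the Beta density is monotone increasing on [0,1]; the mode is at 1.
Mean = 24/(24+1) = 0.9600.
Quadratic loss ⇒ the optimal estimator is the posterior mean.

0.9600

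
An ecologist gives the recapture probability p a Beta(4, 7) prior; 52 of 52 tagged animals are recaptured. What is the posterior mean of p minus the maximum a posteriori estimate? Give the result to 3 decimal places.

Posterior: Beta(4+52, 7+0) = Beta(56, 7).
Mode = (56−1)/(56+7−2) = 55/61 = 0.902.
Mean = 56/(56+7) = 56/63 = 0.889.
Difference = 0.889 − 0.902 = -0.013.
Left-skewed posterior ⇒ mean < mode.

-0.013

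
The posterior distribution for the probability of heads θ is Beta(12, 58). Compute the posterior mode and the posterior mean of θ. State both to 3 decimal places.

posterior mode = 0.162, posterior mean = 0.171

Mode = (12−1)/(12+58−2) = 11/68 = 0.162.
Mean = 12/(12+58) = 12/70 = 0.171.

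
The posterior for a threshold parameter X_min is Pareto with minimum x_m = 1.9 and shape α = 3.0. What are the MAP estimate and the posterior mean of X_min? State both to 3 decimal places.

The Pareto density is strictly decreasing on [x_m, ∞), so the mode is x_m = 1.900.
Mean = α·x_m/(α−1) = 3.0·1.9/2.0 = 2.850.
Right-skewed posterior ⇒ mode < mean.

MAP = 1.900, posterior mean = 2.850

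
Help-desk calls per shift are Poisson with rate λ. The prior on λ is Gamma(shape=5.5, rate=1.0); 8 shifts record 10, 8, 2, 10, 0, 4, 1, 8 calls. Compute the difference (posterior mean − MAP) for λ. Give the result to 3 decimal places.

0.111

Σ counts = 43. Posterior: Gamma(shape = 5.5+43 = 48.5, rate = 1.0+8 = 9.0).
Mode = (α−1)/β = 47.5/9.0 = 5.278.
Mean = α/β = 48.5/9.0 = 5.389.
Difference = 5.389 − 5.278 = 0.111.
Mean > mode: the posterior has a right tail.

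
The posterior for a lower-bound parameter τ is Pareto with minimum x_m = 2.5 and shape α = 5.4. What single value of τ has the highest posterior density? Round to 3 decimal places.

The Pareto density is strictly decreasing on [x_m, ∞), so the mode is x_m = 2.500.
Mean = α·x_m/(α−1) = 5.4·2.5/4.4 = 3.068.
This is the posterior mode — the MAP estimate.

2.500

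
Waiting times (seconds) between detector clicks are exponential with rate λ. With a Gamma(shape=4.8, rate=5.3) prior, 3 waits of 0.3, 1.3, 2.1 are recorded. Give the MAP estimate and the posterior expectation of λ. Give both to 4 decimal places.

Σ times = 3.7. Posterior: Gamma(shape = 4.8+3 = 7.8, rate = 5.3+3.7 = 9.0).
Mode = (α−1)/β = 6.8/9.0 = 0.7556.
Mean = α/β = 7.8/9.0 = 0.8667.
Right-skewed posterior ⇒ mode < mean.

MAP: 0.7556. Posterior mean: 0.8667.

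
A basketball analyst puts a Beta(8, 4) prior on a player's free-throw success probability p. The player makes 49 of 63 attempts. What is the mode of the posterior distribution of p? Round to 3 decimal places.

Posterior: Beta(8+49, 4+14) = Beta(57, 18).
Mode = (57−1)/(57+18−2) = 56/73 = 0.767.
Mean = 57/(57+18) = 57/75 = 0.760.
This is the posterior mode — the MAP estimate.

0.767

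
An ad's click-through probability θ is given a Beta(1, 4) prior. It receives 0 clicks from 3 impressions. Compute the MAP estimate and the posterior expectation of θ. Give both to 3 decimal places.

MAP estimate = 0.000, posterior expectation = 0.125

Posterior: Beta(1+0, 4+3) = Beta(1, 7).
Since α = 1 ≤ 1 and β > 1, the Beta density is monotone decreasing on [0,1]; the mode is at 0.
Mean = 1/(1+7) = 0.125.
The posterior is right-skewed, so the mean exceeds the mode.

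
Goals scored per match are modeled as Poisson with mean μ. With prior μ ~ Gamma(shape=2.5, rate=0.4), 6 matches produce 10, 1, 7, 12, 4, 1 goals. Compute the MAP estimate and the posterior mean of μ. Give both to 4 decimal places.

MAP estimate = 5.7031, posterior mean = 5.8594

Σ counts = 35. Posterior: Gamma(shape = 2.5+35 = 37.5, rate = 0.4+6 = 6.4).
Mode = (α−1)/β = 36.5/6.4 = 5.7031.
Mean = α/β = 37.5/6.4 = 5.8594.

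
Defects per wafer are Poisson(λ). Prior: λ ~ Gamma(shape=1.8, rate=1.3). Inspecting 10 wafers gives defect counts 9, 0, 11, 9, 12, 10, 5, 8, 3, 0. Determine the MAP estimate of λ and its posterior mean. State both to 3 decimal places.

MAP = 6.000, posterior mean = 6.088

Σ counts = 67. Posterior: Gamma(shape = 1.8+67 = 68.8, rate = 1.3+10 = 11.3).
Mode = (α−1)/β = 67.8/11.3 = 6.000.
Mean = α/β = 68.8/11.3 = 6.088.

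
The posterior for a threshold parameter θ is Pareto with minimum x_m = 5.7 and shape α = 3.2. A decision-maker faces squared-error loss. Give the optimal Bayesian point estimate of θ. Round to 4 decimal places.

8.2909

The Pareto density is strictly decreasing on [x_m, ∞), so the mode is x_m = 5.7000.
Mean = α·x_m/(α−1) = 3.2·5.7/2.2 = 8.2909.
Squared-error loss ⇒ the optimal estimator is the posterior mean.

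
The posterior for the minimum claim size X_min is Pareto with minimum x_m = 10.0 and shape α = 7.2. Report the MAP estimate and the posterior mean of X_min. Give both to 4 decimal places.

The Pareto density is strictly decreasing on [x_m, ∞), so the mode is x_m = 10.0000.
Mean = α·x_m/(α−1) = 7.2·10.0/6.2 = 11.6129.

MAP: 10.0000. Posterior mean: 11.6129.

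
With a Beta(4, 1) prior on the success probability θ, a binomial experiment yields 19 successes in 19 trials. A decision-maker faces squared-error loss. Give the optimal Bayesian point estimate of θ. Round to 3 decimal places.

0.958

Posterior: Beta(4+19, 1+0) = Beta(23, 1).
Since β = 1 ≤ 1 and α > 1, the Beta density is monotone increasing on [0,1]; the mode is at 1.
Mean = 23/(23+1) = 0.958.
Squared-error loss ⇒ the optimal estimator is the posterior mean.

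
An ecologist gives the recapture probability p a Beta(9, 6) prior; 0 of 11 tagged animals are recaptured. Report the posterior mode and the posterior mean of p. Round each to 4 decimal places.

MAP = 0.3333; posterior mean = 0.3462

Posterior: Beta(9+0, 6+11) = Beta(9, 17).
Mode = (9−1)/(9+17−2) = 8/24 = 0.3333.
Mean = 9/(9+17) = 9/26 = 0.3462.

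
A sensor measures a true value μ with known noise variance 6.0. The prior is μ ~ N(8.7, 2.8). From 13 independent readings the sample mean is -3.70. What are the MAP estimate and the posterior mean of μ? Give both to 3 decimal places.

MAP = -1.945; posterior mean = -1.945

Posterior for μ is Normal. Precision-weighted mean: (1/2.8·8.7 + 13/6.0·-3.70) / (1/2.8 + 13/6.0) = -1.945.
A Normal posterior is symmetric, so mode = mean.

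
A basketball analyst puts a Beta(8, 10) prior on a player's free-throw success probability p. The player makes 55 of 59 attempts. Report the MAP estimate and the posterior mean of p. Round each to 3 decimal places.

MAP = 0.827; posterior mean = 0.818

Posterior: Beta(8+55, 10+4) = Beta(63, 14).
Mode = (63−1)/(63+14−2) = 62/75 = 0.827.
Mean = 63/(63+14) = 63/77 = 0.818.
The mean is pulled below the mode by the posterior's left skew.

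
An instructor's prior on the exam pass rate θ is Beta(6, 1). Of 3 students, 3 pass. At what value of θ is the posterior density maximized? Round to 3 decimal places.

Posterior: Beta(6+3, 1+0) = Beta(9, 1).
Since β = 1 ≤ 1 and α > 1, the Beta density is monotone increasing on [0,1]; the mode is at 1.
Mean = 9/(9+1) = 0.900.
This is the posterior mode — the MAP estimate.

1.000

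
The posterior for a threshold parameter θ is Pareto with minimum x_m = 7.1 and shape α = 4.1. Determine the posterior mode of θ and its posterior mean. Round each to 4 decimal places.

MAP = 7.1000, posterior mean = 9.3903

The Pareto density is strictly decreasing on [x_m, ∞), so the mode is x_m = 7.1000.
Mean = α·x_m/(α−1) = 4.1·7.1/3.1 = 9.3903.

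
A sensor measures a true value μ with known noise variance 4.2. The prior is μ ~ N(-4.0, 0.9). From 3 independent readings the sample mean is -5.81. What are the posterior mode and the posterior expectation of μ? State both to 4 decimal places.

MAP = -4.7083, posterior mean = -4.7083

Posterior for μ is Normal. Precision-weighted mean: (1/0.9·-4.0 + 3/4.2·-5.81) / (1/0.9 + 3/4.2) = -4.7083.
A Normal posterior is symmetric, so mode = mean.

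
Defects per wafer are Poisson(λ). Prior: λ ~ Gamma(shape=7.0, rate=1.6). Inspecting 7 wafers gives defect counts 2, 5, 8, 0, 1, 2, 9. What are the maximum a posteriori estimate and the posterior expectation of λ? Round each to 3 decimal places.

MAP: 3.837. Posterior mean: 3.953.

Σ counts = 27. Posterior: Gamma(shape = 7.0+27 = 34.0, rate = 1.6+7 = 8.6).
Mode = (α−1)/β = 33.0/8.6 = 3.837.
Mean = α/β = 34.0/8.6 = 3.953.
Mean > mode: the posterior has a right tail.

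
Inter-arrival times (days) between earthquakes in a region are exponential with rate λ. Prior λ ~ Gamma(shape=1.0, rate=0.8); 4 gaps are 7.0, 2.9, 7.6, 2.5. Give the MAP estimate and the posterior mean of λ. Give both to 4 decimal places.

Σ times = 20.0. Posterior: Gamma(shape = 1.0+4 = 5.0, rate = 0.8+20.0 = 20.8).
Mode = (α−1)/β = 4.0/20.8 = 0.1923.
Mean = α/β = 5.0/20.8 = 0.2404.
Right-skewed posterior ⇒ mode < mean.

MAP = 0.1923, posterior mean = 0.2404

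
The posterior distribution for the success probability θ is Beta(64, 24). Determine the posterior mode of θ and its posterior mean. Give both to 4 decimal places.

Mode = (64−1)/(64+24−2) = 63/86 = 0.7326.
Mean = 64/(64+24) = 64/88 = 0.7273.

MAP: 0.7326. Posterior mean: 0.7273.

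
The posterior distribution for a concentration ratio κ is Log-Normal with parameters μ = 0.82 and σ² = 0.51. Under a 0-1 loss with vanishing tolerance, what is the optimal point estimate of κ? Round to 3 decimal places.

Mode = exp(μ − σ²) = exp(0.31) = 1.363.
Mean = exp(μ + σ²/2) = exp(1.075) = 2.930.
This is the posterior mode — the MAP estimate.

1.363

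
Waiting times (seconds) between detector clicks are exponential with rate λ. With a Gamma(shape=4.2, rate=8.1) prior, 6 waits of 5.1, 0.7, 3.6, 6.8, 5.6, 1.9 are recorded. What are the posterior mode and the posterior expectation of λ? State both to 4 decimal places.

MAP: 0.2893. Posterior mean: 0.3208.

Σ times = 23.7. Posterior: Gamma(shape = 4.2+6 = 10.2, rate = 8.1+23.7 = 31.8).
Mode = (α−1)/β = 9.2/31.8 = 0.2893.
Mean = α/β = 10.2/31.8 = 0.3208.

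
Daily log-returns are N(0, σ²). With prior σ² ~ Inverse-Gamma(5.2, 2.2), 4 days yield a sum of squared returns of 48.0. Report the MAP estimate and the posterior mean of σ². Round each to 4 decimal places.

MAP estimate = 3.1951, posterior mean = 4.2258

Posterior: Inverse-Gamma(shape = 5.2+4/2 = 7.2, scale = 2.2+48.0/2 = 26.2).
Mode = β/(α+1) = 26.2/8.2 = 3.1951.
Mean = β/(α−1) = 26.2/6.2 = 4.2258.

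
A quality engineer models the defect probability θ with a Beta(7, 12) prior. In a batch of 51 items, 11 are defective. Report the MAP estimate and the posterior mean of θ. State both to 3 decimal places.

MAP = 0.250, posterior mean = 0.257

Posterior: Beta(7+11, 12+40) = Beta(18, 52).
Mode = (18−1)/(18+52−2) = 17/68 = 0.250.
Mean = 18/(18+52) = 18/70 = 0.257.
The posterior is right-skewed, so the mean exceeds the mode.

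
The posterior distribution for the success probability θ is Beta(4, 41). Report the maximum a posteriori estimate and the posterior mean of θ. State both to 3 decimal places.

Mode = (4−1)/(4+41−2) = 3/43 = 0.070.
Mean = 4/(4+41) = 4/45 = 0.089.

MAP = 0.070; posterior mean = 0.089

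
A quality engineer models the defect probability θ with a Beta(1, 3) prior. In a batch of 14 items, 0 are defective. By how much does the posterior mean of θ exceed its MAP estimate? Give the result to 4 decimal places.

Posterior: Beta(1+0, 3+14) = Beta(1, 17).
Since α = 1 ≤ 1 and β > 1, the Beta density is monotone decreasing on [0,1]; the mode is at 0.
Mean = 1/(1+17) = 0.0556.
Difference = 0.0556 − 0.0000 = 0.0556.

0.0556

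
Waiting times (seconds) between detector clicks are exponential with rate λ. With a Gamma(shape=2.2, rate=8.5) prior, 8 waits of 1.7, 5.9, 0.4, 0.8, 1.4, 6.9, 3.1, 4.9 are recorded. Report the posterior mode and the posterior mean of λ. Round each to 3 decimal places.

λ_MAP = 0.274, E[λ|data] = 0.304

Σ times = 25.1. Posterior: Gamma(shape = 2.2+8 = 10.2, rate = 8.5+25.1 = 33.6).
Mode = (α−1)/β = 9.2/33.6 = 0.274.
Mean = α/β = 10.2/33.6 = 0.304.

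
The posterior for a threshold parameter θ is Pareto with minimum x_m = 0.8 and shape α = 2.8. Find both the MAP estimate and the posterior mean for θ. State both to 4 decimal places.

The Pareto density is strictly decreasing on [x_m, ∞), so the mode is x_m = 0.8000.
Mean = α·x_m/(α−1) = 2.8·0.8/1.8 = 1.2444.
The posterior is right-skewed, so the mean exceeds the mode.

MAP = 0.8000, posterior mean = 1.2444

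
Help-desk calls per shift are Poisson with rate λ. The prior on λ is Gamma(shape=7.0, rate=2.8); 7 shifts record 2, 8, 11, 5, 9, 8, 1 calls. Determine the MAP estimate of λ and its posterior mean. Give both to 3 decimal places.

MAP = 5.102, posterior mean = 5.204

Σ counts = 44. Posterior: Gamma(shape = 7.0+44 = 51.0, rate = 2.8+7 = 9.8).
Mode = (α−1)/β = 50.0/9.8 = 5.102.
Mean = α/β = 51.0/9.8 = 5.204.
The posterior is right-skewed, so the mean exceeds the mode.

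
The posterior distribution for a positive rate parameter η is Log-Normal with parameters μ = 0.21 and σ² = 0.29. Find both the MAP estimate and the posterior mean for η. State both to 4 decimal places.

MAP: 0.9231. Posterior mean: 1.4262.

Mode = exp(μ − σ²) = exp(-0.08) = 0.9231.
Mean = exp(μ + σ²/2) = exp(0.355) = 1.4262.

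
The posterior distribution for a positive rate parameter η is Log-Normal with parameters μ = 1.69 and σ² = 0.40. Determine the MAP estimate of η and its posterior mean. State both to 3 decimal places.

MAP: 3.633. Posterior mean: 6.619.

Mode = exp(μ − σ²) = exp(1.29) = 3.633.
Mean = exp(μ + σ²/2) = exp(1.890) = 6.619.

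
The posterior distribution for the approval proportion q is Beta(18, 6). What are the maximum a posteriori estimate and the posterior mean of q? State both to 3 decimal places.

Mode = (18−1)/(18+6−2) = 17/22 = 0.773.
Mean = 18/(18+6) = 18/24 = 0.750.
Left-skewed posterior ⇒ mean < mode.

MAP: 0.773. Posterior mean: 0.750.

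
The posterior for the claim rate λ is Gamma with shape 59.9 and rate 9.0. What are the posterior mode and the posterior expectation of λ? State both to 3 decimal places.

MAP = 6.544; posterior mean = 6.656

Mode = (α−1)/β = 58.9/9.0 = 6.544.
Mean = α/β = 59.9/9.0 = 6.656.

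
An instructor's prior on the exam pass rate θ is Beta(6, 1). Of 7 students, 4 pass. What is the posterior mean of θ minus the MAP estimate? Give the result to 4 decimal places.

Posterior: Beta(6+4, 1+3) = Beta(10, 4).
Mode = (10−1)/(10+4−2) = 9/12 = 0.7500.
Mean = 10/(10+4) = 10/14 = 0.7143.
Difference = 0.7143 − 0.7500 = -0.0357.

-0.0357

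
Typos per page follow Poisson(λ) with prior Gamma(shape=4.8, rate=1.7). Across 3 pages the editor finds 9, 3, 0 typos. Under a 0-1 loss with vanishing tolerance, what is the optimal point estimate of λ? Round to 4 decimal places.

Σ counts = 12. Posterior: Gamma(shape = 4.8+12 = 16.8, rate = 1.7+3 = 4.7).
Mode = (α−1)/β = 15.8/4.7 = 3.3617.
Mean = α/β = 16.8/4.7 = 3.5745.
This is the posterior mode — the MAP estimate.

3.3617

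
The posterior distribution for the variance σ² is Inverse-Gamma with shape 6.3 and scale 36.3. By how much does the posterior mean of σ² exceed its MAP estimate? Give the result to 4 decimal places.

1.8765

Mode = β/(α+1) = 36.3/7.3 = 4.9726.
Mean = β/(α−1) = 36.3/5.3 = 6.8491.
Difference = 6.8491 − 4.9726 = 1.8765.
Mean > mode: the posterior has a right tail.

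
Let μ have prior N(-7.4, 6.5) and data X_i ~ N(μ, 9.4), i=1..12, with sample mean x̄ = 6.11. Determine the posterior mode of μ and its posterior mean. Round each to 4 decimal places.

Posterior for μ is Normal. Precision-weighted mean: (1/6.5·-7.4 + 12/9.4·6.11) / (1/6.5 + 12/9.4) = 4.6570.
A Normal posterior is symmetric, so mode = mean.

μ_MAP = 4.6570, E[μ|data] = 4.6570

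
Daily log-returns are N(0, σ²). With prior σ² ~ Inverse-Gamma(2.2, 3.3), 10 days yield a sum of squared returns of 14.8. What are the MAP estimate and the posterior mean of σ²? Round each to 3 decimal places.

Posterior: Inverse-Gamma(shape = 2.2+10/2 = 7.2, scale = 3.3+14.8/2 = 10.7).
Mode = β/(α+1) = 10.7/8.2 = 1.305.
Mean = β/(α−1) = 10.7/6.2 = 1.726.

MAP = 1.305; posterior mean = 1.726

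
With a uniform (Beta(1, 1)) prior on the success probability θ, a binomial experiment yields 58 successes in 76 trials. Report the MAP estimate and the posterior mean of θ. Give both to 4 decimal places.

MAP estimate = 0.7632, posterior mean = 0.7564

Posterior: Beta(1+58, 1+18) = Beta(59, 19).
Mode = (59−1)/(59+19−2) = 58/76 = 0.7632.
Mean = 59/(59+19) = 59/78 = 0.7564.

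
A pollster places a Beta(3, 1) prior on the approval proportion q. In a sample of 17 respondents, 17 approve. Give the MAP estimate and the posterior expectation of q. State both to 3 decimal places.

Posterior: Beta(3+17, 1+0) = Beta(20, 1).
Since β = 1 ≤ 1 and α > 1, the Beta density is monotone increasing on [0,1]; the mode is at 1.
Mean = 20/(20+1) = 0.952.

q_MAP = 1.000, E[q|data] = 0.952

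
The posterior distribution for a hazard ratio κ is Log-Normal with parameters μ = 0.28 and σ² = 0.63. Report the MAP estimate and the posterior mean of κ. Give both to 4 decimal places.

MAP = 0.7047; posterior mean = 1.8130

Mode = exp(μ − σ²) = exp(-0.35) = 0.7047.
Mean = exp(μ + σ²/2) = exp(0.595) = 1.8130.
Right-skewed posterior ⇒ mode < mean.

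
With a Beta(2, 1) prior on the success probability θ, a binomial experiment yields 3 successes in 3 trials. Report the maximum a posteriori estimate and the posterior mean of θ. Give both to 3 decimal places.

Posterior: Beta(2+3, 1+0) = Beta(5, 1).
Since β = 1 ≤ 1 and α > 1, the Beta density is monotone increasing on [0,1]; the mode is at 1.
Mean = 5/(5+1) = 0.833.

MAP = 1.000; posterior mean = 0.833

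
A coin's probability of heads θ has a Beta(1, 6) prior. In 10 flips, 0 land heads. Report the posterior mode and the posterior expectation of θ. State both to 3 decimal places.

Posterior: Beta(1+0, 6+10) = Beta(1, 16).
Since α = 1 ≤ 1 and β > 1, the Beta density is monotone decreasing on [0,1]; the mode is at 0.
Mean = 1/(1+16) = 0.059.

posterior mode = 0.000, posterior expectation = 0.059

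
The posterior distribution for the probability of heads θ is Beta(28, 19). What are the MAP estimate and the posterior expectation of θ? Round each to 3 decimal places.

Mode = (28−1)/(28+19−2) = 27/45 = 0.600.
Mean = 28/(28+19) = 28/47 = 0.596.
Mode > mean: the posterior has a left tail.

MAP = 0.600, posterior mean = 0.596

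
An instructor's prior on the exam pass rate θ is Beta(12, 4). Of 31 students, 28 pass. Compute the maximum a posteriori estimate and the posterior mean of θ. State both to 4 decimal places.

maximum a posteriori estimate = 0.8667, posterior mean = 0.8511

Posterior: Beta(12+28, 4+3) = Beta(40, 7).
Mode = (40−1)/(40+7−2) = 39/45 = 0.8667.
Mean = 40/(40+7) = 40/47 = 0.8511.
The posterior is left-skewed, so the mode exceeds the mean.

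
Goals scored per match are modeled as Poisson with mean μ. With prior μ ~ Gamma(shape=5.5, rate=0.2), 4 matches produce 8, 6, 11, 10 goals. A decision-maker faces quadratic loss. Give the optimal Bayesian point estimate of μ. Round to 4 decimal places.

Σ counts = 35. Posterior: Gamma(shape = 5.5+35 = 40.5, rate = 0.2+4 = 4.2).
Mode = (α−1)/β = 39.5/4.2 = 9.4048.
Mean = α/β = 40.5/4.2 = 9.6429.
Quadratic loss ⇒ the optimal estimator is the posterior mean.

9.6429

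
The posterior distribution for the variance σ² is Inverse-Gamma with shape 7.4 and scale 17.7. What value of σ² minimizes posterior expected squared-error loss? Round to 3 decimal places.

2.766

Mode = β/(α+1) = 17.7/8.4 = 2.107.
Mean = β/(α−1) = 17.7/6.4 = 2.766.
Squared-error loss ⇒ the optimal estimator is the posterior mean.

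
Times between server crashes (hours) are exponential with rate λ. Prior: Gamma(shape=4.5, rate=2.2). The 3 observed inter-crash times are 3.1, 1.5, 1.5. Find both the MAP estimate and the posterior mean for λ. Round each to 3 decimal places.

Σ times = 6.1. Posterior: Gamma(shape = 4.5+3 = 7.5, rate = 2.2+6.1 = 8.3).
Mode = (α−1)/β = 6.5/8.3 = 0.783.
Mean = α/β = 7.5/8.3 = 0.904.

MAP = 0.783; posterior mean = 0.904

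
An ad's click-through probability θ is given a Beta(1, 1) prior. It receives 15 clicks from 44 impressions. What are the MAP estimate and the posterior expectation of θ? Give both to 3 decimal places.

Posterior: Beta(1+15, 1+29) = Beta(16, 30).
Mode = (16−1)/(16+30−2) = 15/44 = 0.341.
With a flat prior the MAP equals the MLE, 15/44.
Mean = 16/(16+30) = 16/46 = 0.348.
The posterior is right-skewed, so the mean exceeds the mode.

MAP = 0.341, posterior mean = 0.348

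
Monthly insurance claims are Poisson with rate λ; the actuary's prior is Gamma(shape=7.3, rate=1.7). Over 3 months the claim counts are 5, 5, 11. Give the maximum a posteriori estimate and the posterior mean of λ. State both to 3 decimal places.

Σ counts = 21. Posterior: Gamma(shape = 7.3+21 = 28.3, rate = 1.7+3 = 4.7).
Mode = (α−1)/β = 27.3/4.7 = 5.809.
Mean = α/β = 28.3/4.7 = 6.021.
Right-skewed posterior ⇒ mode < mean.

maximum a posteriori estimate = 5.809, posterior mean = 6.021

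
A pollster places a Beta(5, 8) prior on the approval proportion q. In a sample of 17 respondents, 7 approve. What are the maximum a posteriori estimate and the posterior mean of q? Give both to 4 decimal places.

maximum a posteriori estimate = 0.3929, posterior mean = 0.4000

Posterior: Beta(5+7, 8+10) = Beta(12, 18).
Mode = (12−1)/(12+18−2) = 11/28 = 0.3929.
Mean = 12/(12+18) = 12/30 = 0.4000.
The posterior is right-skewed, so the mean exceeds the mode.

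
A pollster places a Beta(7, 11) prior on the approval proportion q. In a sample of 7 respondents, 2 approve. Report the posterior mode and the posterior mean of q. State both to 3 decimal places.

posterior mode = 0.348, posterior mean = 0.360

Posterior: Beta(7+2, 11+5) = Beta(9, 16).
Mode = (9−1)/(9+16−2) = 8/23 = 0.348.
Mean = 9/(9+16) = 9/25 = 0.360.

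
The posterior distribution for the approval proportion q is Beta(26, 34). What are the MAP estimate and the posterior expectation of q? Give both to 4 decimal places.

MAP = 0.4310, posterior mean = 0.4333

Mode = (26−1)/(26+34−2) = 25/58 = 0.4310.
Mean = 26/(26+34) = 26/60 = 0.4333.
The mean is pulled above the mode by the posterior's right skew.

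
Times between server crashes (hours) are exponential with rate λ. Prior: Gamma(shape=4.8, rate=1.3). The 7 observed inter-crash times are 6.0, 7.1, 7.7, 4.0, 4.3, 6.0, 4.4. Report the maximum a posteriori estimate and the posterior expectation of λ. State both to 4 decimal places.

MAP: 0.2647. Posterior mean: 0.2892.

Σ times = 39.5. Posterior: Gamma(shape = 4.8+7 = 11.8, rate = 1.3+39.5 = 40.8).
Mode = (α−1)/β = 10.8/40.8 = 0.2647.
Mean = α/β = 11.8/40.8 = 0.2892.
The mean is pulled above the mode by the posterior's right skew.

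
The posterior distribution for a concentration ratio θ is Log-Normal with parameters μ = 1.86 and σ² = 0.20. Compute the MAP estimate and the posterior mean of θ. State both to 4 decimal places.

Mode = exp(μ − σ²) = exp(1.66) = 5.2593.
Mean = exp(μ + σ²/2) = exp(1.960) = 7.0993.

MAP = 5.2593, posterior mean = 7.0993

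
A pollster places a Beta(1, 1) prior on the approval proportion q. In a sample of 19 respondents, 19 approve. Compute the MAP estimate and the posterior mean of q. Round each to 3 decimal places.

Posterior: Beta(1+19, 1+0) = Beta(20, 1).
Since β = 1 ≤ 1 and α > 1, the Beta density is monotone increasing on [0,1]; the mode is at 1.
Mean = 20/(20+1) = 0.952.

MAP estimate = 1.000, posterior mean = 0.952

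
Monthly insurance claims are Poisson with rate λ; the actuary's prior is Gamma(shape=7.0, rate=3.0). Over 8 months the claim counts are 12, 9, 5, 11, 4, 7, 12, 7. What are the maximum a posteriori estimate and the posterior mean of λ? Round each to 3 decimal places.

Σ counts = 67. Posterior: Gamma(shape = 7.0+67 = 74.0, rate = 3.0+8 = 11.0).
Mode = (α−1)/β = 73.0/11.0 = 6.636.
Mean = α/β = 74.0/11.0 = 6.727.

λ_MAP = 6.636, E[λ|data] = 6.727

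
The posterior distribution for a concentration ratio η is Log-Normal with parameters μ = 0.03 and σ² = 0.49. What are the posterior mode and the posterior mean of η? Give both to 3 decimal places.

MAP = 0.631; posterior mean = 1.317

Mode = exp(μ − σ²) = exp(-0.46) = 0.631.
Mean = exp(μ + σ²/2) = exp(0.275) = 1.317.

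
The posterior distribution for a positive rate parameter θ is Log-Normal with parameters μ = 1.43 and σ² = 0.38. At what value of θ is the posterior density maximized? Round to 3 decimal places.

2.858

Mode = exp(μ − σ²) = exp(1.05) = 2.858.
Mean = exp(μ + σ²/2) = exp(1.620) = 5.053.
This is the posterior mode — the MAP estimate.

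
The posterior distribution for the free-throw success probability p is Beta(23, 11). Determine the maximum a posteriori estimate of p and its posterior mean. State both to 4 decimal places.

MAP: 0.6875. Posterior mean: 0.6765.

Mode = (23−1)/(23+11−2) = 22/32 = 0.6875.
Mean = 23/(23+11) = 23/34 = 0.6765.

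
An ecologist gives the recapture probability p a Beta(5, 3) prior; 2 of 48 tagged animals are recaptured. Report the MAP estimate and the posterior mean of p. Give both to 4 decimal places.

Posterior: Beta(5+2, 3+46) = Beta(7, 49).
Mode = (7−1)/(7+49−2) = 6/54 = 0.1111.
Mean = 7/(7+49) = 7/56 = 0.1250.

MAP: 0.1111. Posterior mean: 0.1250.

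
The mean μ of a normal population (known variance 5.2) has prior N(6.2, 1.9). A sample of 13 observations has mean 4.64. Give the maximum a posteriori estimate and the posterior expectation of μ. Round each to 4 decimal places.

Posterior for μ is Normal. Precision-weighted mean: (1/1.9·6.2 + 13/5.2·4.64) / (1/1.9 + 13/5.2) = 4.9113.
A Normal posterior is symmetric, so mode = mean.

maximum a posteriori estimate = 4.9113, posterior expectation = 4.9113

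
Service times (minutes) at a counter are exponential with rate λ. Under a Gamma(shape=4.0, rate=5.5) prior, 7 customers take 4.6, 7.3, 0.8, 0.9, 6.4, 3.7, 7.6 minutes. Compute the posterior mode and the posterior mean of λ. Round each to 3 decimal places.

λ_MAP = 0.272, E[λ|data] = 0.299

Σ times = 31.3. Posterior: Gamma(shape = 4.0+7 = 11.0, rate = 5.5+31.3 = 36.8).
Mode = (α−1)/β = 10.0/36.8 = 0.272.
Mean = α/β = 11.0/36.8 = 0.299.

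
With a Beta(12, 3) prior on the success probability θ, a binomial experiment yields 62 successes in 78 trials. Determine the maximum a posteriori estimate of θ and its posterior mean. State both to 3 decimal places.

MAP = 0.802, posterior mean = 0.796

Posterior: Beta(12+62, 3+16) = Beta(74, 19).
Mode = (74−1)/(74+19−2) = 73/91 = 0.802.
Mean = 74/(74+19) = 74/93 = 0.796.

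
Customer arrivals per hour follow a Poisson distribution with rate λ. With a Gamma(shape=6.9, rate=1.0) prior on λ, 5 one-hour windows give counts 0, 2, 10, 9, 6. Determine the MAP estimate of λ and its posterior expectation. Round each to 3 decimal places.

MAP: 5.483. Posterior mean: 5.650.

Σ counts = 27. Posterior: Gamma(shape = 6.9+27 = 33.9, rate = 1.0+5 = 6.0).
Mode = (α−1)/β = 32.9/6.0 = 5.483.
Mean = α/β = 33.9/6.0 = 5.650.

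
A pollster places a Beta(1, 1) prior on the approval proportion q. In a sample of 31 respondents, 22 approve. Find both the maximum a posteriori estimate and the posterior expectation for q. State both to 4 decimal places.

Posterior: Beta(1+22, 1+9) = Beta(23, 10).
Mode = (23−1)/(23+10−2) = 22/31 = 0.7097.
With a flat prior the MAP equals the MLE, 22/31.
Mean = 23/(23+10) = 23/33 = 0.6970.

MAP = 0.7097, posterior mean = 0.6970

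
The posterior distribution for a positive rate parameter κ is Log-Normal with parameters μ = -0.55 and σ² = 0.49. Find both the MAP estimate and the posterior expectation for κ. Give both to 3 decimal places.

Mode = exp(μ − σ²) = exp(-1.04) = 0.353.
Mean = exp(μ + σ²/2) = exp(-0.305) = 0.737.
The posterior is right-skewed, so the mean exceeds the mode.

κ_MAP = 0.353, E[κ|data] = 0.737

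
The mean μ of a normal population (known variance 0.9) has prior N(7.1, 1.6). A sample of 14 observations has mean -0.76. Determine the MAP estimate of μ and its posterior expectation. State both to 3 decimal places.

MAP estimate = -0.456, posterior expectation = -0.456

Posterior for μ is Normal. Precision-weighted mean: (1/1.6·7.1 + 14/0.9·-0.76) / (1/1.6 + 14/0.9) = -0.456.
A Normal posterior is symmetric, so mode = mean.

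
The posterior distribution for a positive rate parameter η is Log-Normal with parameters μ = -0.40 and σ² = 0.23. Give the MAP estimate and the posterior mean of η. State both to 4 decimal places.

MAP estimate = 0.5326, posterior mean = 0.7520

Mode = exp(μ − σ²) = exp(-0.63) = 0.5326.
Mean = exp(μ + σ²/2) = exp(-0.285) = 0.7520.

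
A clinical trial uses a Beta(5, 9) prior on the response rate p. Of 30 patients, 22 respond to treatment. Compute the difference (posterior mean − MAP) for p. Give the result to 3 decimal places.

Posterior: Beta(5+22, 9+8) = Beta(27, 17).
Mode = (27−1)/(27+17−2) = 26/42 = 0.619.
Mean = 27/(27+17) = 27/44 = 0.614.
Difference = 0.614 − 0.619 = -0.005.

-0.005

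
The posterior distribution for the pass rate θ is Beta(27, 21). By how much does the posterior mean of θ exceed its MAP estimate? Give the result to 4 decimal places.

-0.0027

Mode = (27−1)/(27+21−2) = 26/46 = 0.5652.
Mean = 27/(27+21) = 27/48 = 0.5625.
Difference = 0.5625 − 0.5652 = -0.0027.
The mean is pulled below the mode by the posterior's left skew.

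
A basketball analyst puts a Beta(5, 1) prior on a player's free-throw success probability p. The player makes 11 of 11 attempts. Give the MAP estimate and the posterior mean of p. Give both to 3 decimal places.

MAP = 1.000, posterior mean = 0.941

Posterior: Beta(5+11, 1+0) = Beta(16, 1).
Since β = 1 ≤ 1 and α > 1, the Beta density is monotone increasing on [0,1]; the mode is at 1.
Mean = 16/(16+1) = 0.941.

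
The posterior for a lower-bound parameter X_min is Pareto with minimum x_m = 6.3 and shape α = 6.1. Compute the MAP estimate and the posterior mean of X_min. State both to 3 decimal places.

The Pareto density is strictly decreasing on [x_m, ∞), so the mode is x_m = 6.300.
Mean = α·x_m/(α−1) = 6.1·6.3/5.1 = 7.535.

MAP = 6.300, posterior mean = 7.535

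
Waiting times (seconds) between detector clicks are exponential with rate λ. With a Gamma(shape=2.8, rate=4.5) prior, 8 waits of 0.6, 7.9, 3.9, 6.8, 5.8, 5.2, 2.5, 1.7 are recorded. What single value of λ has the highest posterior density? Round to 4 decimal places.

Σ times = 34.4. Posterior: Gamma(shape = 2.8+8 = 10.8, rate = 4.5+34.4 = 38.9).
Mode = (α−1)/β = 9.8/38.9 = 0.2519.
Mean = α/β = 10.8/38.9 = 0.2776.
This is the posterior mode — the MAP estimate.

0.2519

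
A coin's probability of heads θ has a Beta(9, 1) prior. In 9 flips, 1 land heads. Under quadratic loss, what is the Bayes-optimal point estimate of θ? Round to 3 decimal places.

0.526

Posterior: Beta(9+1, 1+8) = Beta(10, 9).
Mode = (10−1)/(10+9−2) = 9/17 = 0.529.
Mean = 10/(10+9) = 10/19 = 0.526.
Quadratic loss ⇒ the optimal estimator is the posterior mean.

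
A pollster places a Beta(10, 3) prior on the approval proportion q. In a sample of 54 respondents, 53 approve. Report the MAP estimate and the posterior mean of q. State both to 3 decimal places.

Posterior: Beta(10+53, 3+1) = Beta(63, 4).
Mode = (63−1)/(63+4−2) = 62/65 = 0.954.
Mean = 63/(63+4) = 63/67 = 0.940.

MAP estimate = 0.954, posterior mean = 0.940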